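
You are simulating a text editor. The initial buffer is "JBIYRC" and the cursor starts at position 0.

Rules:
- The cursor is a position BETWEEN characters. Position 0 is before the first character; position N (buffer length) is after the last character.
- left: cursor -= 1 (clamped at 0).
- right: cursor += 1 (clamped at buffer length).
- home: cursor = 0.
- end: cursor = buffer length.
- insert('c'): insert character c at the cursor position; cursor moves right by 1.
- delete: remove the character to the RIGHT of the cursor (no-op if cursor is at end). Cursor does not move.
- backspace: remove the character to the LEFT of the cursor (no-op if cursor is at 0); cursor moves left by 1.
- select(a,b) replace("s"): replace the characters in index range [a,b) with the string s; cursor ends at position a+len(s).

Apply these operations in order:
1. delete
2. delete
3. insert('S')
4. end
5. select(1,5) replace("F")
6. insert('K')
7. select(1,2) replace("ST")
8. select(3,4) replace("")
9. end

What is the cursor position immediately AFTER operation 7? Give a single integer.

Answer: 3

Derivation:
After op 1 (delete): buf='BIYRC' cursor=0
After op 2 (delete): buf='IYRC' cursor=0
After op 3 (insert('S')): buf='SIYRC' cursor=1
After op 4 (end): buf='SIYRC' cursor=5
After op 5 (select(1,5) replace("F")): buf='SF' cursor=2
After op 6 (insert('K')): buf='SFK' cursor=3
After op 7 (select(1,2) replace("ST")): buf='SSTK' cursor=3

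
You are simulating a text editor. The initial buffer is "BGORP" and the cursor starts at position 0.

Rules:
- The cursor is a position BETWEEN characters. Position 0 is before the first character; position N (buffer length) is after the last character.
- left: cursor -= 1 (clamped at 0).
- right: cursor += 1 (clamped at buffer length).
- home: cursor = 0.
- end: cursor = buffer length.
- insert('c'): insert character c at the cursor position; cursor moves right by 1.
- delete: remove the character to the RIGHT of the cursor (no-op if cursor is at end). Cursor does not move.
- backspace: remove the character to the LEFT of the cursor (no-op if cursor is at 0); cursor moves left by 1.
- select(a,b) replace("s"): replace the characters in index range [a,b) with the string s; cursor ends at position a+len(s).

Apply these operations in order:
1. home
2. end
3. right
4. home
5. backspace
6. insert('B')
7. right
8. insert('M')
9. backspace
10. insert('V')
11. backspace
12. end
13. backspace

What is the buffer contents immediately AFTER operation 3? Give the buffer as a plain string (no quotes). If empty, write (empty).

After op 1 (home): buf='BGORP' cursor=0
After op 2 (end): buf='BGORP' cursor=5
After op 3 (right): buf='BGORP' cursor=5

Answer: BGORP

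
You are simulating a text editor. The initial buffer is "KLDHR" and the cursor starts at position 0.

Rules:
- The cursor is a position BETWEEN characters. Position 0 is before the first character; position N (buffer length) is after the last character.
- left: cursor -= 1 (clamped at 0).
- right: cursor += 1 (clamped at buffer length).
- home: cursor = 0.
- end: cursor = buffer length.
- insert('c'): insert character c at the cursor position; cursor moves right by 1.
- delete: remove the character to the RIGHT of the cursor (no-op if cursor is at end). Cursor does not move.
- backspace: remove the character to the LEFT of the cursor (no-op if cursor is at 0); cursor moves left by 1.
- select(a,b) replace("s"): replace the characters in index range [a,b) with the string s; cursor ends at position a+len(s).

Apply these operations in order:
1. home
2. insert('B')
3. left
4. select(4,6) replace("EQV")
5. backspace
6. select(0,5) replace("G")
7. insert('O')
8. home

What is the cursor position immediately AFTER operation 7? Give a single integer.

After op 1 (home): buf='KLDHR' cursor=0
After op 2 (insert('B')): buf='BKLDHR' cursor=1
After op 3 (left): buf='BKLDHR' cursor=0
After op 4 (select(4,6) replace("EQV")): buf='BKLDEQV' cursor=7
After op 5 (backspace): buf='BKLDEQ' cursor=6
After op 6 (select(0,5) replace("G")): buf='GQ' cursor=1
After op 7 (insert('O')): buf='GOQ' cursor=2

Answer: 2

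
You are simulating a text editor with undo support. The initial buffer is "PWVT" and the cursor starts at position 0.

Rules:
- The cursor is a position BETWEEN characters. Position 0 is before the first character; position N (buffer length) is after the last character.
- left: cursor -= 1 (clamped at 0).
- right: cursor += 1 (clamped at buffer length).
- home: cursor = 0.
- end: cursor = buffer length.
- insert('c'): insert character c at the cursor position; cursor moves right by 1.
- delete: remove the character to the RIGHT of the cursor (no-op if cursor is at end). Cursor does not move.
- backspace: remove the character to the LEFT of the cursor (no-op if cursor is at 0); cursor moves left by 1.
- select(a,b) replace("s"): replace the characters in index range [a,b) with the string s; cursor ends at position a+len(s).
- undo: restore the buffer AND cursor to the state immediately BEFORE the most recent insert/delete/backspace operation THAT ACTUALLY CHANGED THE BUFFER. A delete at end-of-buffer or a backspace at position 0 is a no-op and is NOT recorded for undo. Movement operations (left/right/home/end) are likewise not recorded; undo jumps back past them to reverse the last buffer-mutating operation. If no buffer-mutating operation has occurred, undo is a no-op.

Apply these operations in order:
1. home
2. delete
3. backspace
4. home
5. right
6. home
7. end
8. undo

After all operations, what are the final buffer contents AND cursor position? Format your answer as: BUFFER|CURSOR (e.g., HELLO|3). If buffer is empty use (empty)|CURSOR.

After op 1 (home): buf='PWVT' cursor=0
After op 2 (delete): buf='WVT' cursor=0
After op 3 (backspace): buf='WVT' cursor=0
After op 4 (home): buf='WVT' cursor=0
After op 5 (right): buf='WVT' cursor=1
After op 6 (home): buf='WVT' cursor=0
After op 7 (end): buf='WVT' cursor=3
After op 8 (undo): buf='PWVT' cursor=0

Answer: PWVT|0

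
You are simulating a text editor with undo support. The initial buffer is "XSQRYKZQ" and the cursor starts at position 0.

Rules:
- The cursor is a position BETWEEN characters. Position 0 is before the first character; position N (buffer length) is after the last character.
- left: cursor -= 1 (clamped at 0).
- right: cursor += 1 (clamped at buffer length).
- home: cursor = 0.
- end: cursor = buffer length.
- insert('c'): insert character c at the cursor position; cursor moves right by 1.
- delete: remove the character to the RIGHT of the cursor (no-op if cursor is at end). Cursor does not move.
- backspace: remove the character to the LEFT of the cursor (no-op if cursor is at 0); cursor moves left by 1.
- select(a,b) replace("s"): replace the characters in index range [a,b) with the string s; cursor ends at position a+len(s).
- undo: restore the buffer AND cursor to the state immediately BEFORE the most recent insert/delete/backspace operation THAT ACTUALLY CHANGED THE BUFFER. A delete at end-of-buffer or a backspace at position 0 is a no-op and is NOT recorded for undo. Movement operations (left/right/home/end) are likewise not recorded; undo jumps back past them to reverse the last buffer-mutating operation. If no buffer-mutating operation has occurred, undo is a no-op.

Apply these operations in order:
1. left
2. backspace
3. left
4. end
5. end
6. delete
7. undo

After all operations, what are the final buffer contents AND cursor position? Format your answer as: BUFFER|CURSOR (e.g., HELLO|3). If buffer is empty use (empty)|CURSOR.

Answer: XSQRYKZQ|8

Derivation:
After op 1 (left): buf='XSQRYKZQ' cursor=0
After op 2 (backspace): buf='XSQRYKZQ' cursor=0
After op 3 (left): buf='XSQRYKZQ' cursor=0
After op 4 (end): buf='XSQRYKZQ' cursor=8
After op 5 (end): buf='XSQRYKZQ' cursor=8
After op 6 (delete): buf='XSQRYKZQ' cursor=8
After op 7 (undo): buf='XSQRYKZQ' cursor=8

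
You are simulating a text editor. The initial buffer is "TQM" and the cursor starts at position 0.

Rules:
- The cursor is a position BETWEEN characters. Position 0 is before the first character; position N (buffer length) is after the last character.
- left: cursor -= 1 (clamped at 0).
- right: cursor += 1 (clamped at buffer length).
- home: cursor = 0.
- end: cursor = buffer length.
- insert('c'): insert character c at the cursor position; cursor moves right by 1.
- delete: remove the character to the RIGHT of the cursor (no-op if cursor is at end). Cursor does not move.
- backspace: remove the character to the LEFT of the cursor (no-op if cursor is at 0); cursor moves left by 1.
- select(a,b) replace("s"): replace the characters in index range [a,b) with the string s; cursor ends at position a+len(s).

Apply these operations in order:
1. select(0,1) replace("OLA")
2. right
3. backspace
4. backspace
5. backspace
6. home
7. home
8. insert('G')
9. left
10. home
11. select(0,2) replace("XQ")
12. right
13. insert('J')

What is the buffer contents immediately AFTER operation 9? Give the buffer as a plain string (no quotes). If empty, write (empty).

After op 1 (select(0,1) replace("OLA")): buf='OLAQM' cursor=3
After op 2 (right): buf='OLAQM' cursor=4
After op 3 (backspace): buf='OLAM' cursor=3
After op 4 (backspace): buf='OLM' cursor=2
After op 5 (backspace): buf='OM' cursor=1
After op 6 (home): buf='OM' cursor=0
After op 7 (home): buf='OM' cursor=0
After op 8 (insert('G')): buf='GOM' cursor=1
After op 9 (left): buf='GOM' cursor=0

Answer: GOM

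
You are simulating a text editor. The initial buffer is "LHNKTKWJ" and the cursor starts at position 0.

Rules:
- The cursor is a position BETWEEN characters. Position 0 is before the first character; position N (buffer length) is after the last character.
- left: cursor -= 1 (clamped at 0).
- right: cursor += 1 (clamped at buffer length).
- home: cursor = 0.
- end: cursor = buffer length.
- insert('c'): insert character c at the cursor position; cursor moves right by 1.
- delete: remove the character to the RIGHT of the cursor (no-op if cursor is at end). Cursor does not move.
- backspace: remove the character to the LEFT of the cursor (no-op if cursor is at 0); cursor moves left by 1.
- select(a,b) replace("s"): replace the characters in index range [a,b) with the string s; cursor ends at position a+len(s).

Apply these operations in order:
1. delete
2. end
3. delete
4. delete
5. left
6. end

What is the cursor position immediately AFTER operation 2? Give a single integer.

After op 1 (delete): buf='HNKTKWJ' cursor=0
After op 2 (end): buf='HNKTKWJ' cursor=7

Answer: 7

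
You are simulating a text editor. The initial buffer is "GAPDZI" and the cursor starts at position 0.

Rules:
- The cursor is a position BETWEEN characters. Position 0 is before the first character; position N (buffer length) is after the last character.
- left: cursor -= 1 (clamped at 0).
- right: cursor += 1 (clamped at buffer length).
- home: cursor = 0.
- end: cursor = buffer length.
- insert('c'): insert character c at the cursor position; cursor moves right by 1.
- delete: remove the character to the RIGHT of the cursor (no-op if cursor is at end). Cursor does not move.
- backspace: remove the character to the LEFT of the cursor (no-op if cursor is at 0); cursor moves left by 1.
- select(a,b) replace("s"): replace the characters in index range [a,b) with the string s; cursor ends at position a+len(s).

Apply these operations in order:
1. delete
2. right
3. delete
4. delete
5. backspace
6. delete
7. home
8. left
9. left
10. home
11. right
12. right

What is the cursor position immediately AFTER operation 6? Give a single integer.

After op 1 (delete): buf='APDZI' cursor=0
After op 2 (right): buf='APDZI' cursor=1
After op 3 (delete): buf='ADZI' cursor=1
After op 4 (delete): buf='AZI' cursor=1
After op 5 (backspace): buf='ZI' cursor=0
After op 6 (delete): buf='I' cursor=0

Answer: 0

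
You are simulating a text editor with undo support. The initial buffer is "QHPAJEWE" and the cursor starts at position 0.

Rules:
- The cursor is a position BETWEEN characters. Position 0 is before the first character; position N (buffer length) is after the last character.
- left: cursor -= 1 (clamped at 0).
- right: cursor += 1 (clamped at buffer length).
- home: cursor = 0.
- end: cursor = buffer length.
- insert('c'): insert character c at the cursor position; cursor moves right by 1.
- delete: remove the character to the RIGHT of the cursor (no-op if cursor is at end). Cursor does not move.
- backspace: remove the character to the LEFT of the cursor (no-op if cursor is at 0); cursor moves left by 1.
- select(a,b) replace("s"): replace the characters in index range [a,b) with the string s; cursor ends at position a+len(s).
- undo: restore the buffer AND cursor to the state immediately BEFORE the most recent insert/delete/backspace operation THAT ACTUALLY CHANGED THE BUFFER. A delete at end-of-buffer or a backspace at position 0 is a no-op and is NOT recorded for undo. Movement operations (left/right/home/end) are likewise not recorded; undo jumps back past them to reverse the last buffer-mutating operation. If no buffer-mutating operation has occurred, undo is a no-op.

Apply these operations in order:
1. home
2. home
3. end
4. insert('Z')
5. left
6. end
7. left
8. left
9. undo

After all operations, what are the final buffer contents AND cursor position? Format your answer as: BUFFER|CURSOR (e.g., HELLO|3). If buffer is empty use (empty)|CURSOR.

After op 1 (home): buf='QHPAJEWE' cursor=0
After op 2 (home): buf='QHPAJEWE' cursor=0
After op 3 (end): buf='QHPAJEWE' cursor=8
After op 4 (insert('Z')): buf='QHPAJEWEZ' cursor=9
After op 5 (left): buf='QHPAJEWEZ' cursor=8
After op 6 (end): buf='QHPAJEWEZ' cursor=9
After op 7 (left): buf='QHPAJEWEZ' cursor=8
After op 8 (left): buf='QHPAJEWEZ' cursor=7
After op 9 (undo): buf='QHPAJEWE' cursor=8

Answer: QHPAJEWE|8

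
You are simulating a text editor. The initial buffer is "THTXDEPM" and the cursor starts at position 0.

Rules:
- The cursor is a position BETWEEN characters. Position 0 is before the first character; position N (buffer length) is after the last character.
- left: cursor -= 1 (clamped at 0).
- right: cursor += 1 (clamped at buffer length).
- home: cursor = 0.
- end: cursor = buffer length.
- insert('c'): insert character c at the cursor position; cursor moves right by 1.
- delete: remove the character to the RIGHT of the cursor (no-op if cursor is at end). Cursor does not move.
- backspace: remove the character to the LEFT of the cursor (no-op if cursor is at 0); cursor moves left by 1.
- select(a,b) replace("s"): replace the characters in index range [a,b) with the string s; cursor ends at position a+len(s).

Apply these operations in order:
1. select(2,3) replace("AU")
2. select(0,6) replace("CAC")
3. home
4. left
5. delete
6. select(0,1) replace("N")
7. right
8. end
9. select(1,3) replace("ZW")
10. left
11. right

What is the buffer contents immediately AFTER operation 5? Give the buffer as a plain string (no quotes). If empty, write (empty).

Answer: ACEPM

Derivation:
After op 1 (select(2,3) replace("AU")): buf='THAUXDEPM' cursor=4
After op 2 (select(0,6) replace("CAC")): buf='CACEPM' cursor=3
After op 3 (home): buf='CACEPM' cursor=0
After op 4 (left): buf='CACEPM' cursor=0
After op 5 (delete): buf='ACEPM' cursor=0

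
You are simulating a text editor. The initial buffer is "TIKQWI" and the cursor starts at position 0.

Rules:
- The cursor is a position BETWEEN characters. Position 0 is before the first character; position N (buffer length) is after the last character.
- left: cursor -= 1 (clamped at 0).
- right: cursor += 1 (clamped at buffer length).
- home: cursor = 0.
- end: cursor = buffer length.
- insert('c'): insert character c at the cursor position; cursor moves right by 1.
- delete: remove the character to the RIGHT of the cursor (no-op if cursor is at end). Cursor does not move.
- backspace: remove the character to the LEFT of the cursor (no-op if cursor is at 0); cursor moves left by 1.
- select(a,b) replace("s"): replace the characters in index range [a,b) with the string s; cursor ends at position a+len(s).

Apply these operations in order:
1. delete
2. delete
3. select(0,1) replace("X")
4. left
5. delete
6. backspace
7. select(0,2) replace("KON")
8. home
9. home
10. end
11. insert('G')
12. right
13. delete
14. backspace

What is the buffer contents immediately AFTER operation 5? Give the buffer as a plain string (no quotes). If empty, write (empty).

Answer: QWI

Derivation:
After op 1 (delete): buf='IKQWI' cursor=0
After op 2 (delete): buf='KQWI' cursor=0
After op 3 (select(0,1) replace("X")): buf='XQWI' cursor=1
After op 4 (left): buf='XQWI' cursor=0
After op 5 (delete): buf='QWI' cursor=0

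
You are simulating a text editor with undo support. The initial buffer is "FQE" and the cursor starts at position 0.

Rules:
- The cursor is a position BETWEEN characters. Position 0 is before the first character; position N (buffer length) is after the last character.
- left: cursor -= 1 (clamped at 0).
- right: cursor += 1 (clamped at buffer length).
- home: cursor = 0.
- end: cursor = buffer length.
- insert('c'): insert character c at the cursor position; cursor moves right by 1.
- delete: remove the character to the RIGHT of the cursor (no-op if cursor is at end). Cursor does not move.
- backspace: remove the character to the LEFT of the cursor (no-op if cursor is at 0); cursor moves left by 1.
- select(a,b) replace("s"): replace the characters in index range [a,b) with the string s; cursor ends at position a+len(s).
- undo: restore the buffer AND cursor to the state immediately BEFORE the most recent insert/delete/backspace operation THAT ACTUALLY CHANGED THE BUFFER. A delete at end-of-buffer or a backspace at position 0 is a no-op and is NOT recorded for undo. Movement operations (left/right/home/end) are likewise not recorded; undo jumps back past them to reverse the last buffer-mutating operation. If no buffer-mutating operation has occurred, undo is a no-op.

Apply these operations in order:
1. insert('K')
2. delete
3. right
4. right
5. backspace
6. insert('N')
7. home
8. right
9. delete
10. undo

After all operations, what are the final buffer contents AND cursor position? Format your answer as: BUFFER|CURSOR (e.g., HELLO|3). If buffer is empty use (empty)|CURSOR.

After op 1 (insert('K')): buf='KFQE' cursor=1
After op 2 (delete): buf='KQE' cursor=1
After op 3 (right): buf='KQE' cursor=2
After op 4 (right): buf='KQE' cursor=3
After op 5 (backspace): buf='KQ' cursor=2
After op 6 (insert('N')): buf='KQN' cursor=3
After op 7 (home): buf='KQN' cursor=0
After op 8 (right): buf='KQN' cursor=1
After op 9 (delete): buf='KN' cursor=1
After op 10 (undo): buf='KQN' cursor=1

Answer: KQN|1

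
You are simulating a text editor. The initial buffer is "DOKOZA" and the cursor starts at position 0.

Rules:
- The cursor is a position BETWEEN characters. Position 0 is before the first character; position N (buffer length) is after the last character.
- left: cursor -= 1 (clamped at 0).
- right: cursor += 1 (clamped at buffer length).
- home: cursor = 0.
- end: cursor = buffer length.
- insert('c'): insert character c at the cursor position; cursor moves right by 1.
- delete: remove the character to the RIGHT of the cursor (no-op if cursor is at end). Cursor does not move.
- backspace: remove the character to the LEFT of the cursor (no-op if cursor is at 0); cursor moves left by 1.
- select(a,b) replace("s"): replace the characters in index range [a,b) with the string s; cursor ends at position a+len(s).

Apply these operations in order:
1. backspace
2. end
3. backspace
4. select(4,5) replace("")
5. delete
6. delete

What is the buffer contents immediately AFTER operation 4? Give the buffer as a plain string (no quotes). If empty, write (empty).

After op 1 (backspace): buf='DOKOZA' cursor=0
After op 2 (end): buf='DOKOZA' cursor=6
After op 3 (backspace): buf='DOKOZ' cursor=5
After op 4 (select(4,5) replace("")): buf='DOKO' cursor=4

Answer: DOKO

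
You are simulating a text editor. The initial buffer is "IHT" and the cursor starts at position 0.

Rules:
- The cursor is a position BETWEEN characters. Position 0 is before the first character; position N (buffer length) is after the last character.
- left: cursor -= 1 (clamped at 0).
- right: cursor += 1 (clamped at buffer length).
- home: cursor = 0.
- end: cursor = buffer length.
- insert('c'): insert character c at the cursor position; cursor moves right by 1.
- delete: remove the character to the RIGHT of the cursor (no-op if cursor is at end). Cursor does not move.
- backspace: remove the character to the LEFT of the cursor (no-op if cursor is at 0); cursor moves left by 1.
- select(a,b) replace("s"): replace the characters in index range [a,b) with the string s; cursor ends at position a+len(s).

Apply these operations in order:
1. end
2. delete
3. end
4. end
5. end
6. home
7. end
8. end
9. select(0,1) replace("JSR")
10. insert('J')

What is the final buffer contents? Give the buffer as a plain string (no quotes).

Answer: JSRJHT

Derivation:
After op 1 (end): buf='IHT' cursor=3
After op 2 (delete): buf='IHT' cursor=3
After op 3 (end): buf='IHT' cursor=3
After op 4 (end): buf='IHT' cursor=3
After op 5 (end): buf='IHT' cursor=3
After op 6 (home): buf='IHT' cursor=0
After op 7 (end): buf='IHT' cursor=3
After op 8 (end): buf='IHT' cursor=3
After op 9 (select(0,1) replace("JSR")): buf='JSRHT' cursor=3
After op 10 (insert('J')): buf='JSRJHT' cursor=4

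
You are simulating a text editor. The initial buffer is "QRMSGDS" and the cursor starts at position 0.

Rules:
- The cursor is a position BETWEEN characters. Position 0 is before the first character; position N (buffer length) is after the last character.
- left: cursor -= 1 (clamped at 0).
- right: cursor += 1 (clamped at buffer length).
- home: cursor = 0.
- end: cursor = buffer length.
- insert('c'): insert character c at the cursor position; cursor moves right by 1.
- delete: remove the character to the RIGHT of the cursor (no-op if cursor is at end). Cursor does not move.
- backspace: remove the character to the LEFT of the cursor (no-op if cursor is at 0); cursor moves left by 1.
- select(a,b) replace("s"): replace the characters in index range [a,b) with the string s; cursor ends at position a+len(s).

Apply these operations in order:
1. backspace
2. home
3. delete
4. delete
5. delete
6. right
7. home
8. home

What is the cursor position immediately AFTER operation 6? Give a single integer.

Answer: 1

Derivation:
After op 1 (backspace): buf='QRMSGDS' cursor=0
After op 2 (home): buf='QRMSGDS' cursor=0
After op 3 (delete): buf='RMSGDS' cursor=0
After op 4 (delete): buf='MSGDS' cursor=0
After op 5 (delete): buf='SGDS' cursor=0
After op 6 (right): buf='SGDS' cursor=1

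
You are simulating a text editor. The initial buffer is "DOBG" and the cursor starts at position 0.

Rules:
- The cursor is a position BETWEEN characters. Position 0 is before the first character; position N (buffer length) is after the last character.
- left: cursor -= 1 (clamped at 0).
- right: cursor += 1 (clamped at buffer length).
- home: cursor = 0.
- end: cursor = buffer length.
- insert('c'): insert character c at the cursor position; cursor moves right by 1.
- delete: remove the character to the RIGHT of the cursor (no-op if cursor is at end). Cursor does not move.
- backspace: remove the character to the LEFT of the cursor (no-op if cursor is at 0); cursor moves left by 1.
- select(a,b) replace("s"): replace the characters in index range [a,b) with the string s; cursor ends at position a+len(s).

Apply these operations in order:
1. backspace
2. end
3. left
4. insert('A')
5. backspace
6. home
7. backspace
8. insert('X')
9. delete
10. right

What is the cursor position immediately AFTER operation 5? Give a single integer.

After op 1 (backspace): buf='DOBG' cursor=0
After op 2 (end): buf='DOBG' cursor=4
After op 3 (left): buf='DOBG' cursor=3
After op 4 (insert('A')): buf='DOBAG' cursor=4
After op 5 (backspace): buf='DOBG' cursor=3

Answer: 3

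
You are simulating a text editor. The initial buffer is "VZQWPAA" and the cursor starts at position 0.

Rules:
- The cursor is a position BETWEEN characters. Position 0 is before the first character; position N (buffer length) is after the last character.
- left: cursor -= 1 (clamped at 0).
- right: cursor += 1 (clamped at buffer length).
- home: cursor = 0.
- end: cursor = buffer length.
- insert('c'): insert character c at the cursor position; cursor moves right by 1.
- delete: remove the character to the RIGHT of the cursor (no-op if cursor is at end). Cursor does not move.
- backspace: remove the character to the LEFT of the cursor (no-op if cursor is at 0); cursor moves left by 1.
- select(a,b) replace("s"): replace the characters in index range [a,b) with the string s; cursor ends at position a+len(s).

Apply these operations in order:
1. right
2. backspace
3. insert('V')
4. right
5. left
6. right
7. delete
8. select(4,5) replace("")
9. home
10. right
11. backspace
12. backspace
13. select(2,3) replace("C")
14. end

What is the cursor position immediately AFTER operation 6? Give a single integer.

Answer: 2

Derivation:
After op 1 (right): buf='VZQWPAA' cursor=1
After op 2 (backspace): buf='ZQWPAA' cursor=0
After op 3 (insert('V')): buf='VZQWPAA' cursor=1
After op 4 (right): buf='VZQWPAA' cursor=2
After op 5 (left): buf='VZQWPAA' cursor=1
After op 6 (right): buf='VZQWPAA' cursor=2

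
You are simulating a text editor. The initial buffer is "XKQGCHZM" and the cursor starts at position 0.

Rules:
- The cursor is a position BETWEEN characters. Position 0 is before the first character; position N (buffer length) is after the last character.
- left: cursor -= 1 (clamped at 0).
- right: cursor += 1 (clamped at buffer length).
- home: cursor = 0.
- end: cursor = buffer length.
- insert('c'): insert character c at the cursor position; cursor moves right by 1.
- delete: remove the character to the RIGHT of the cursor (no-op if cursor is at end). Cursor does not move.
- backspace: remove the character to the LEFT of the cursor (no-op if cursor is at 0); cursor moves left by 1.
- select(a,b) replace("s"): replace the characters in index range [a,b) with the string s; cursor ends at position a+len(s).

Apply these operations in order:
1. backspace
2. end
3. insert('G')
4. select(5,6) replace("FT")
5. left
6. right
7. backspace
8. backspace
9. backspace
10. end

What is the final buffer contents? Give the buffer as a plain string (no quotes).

Answer: XKQGZMG

Derivation:
After op 1 (backspace): buf='XKQGCHZM' cursor=0
After op 2 (end): buf='XKQGCHZM' cursor=8
After op 3 (insert('G')): buf='XKQGCHZMG' cursor=9
After op 4 (select(5,6) replace("FT")): buf='XKQGCFTZMG' cursor=7
After op 5 (left): buf='XKQGCFTZMG' cursor=6
After op 6 (right): buf='XKQGCFTZMG' cursor=7
After op 7 (backspace): buf='XKQGCFZMG' cursor=6
After op 8 (backspace): buf='XKQGCZMG' cursor=5
After op 9 (backspace): buf='XKQGZMG' cursor=4
After op 10 (end): buf='XKQGZMG' cursor=7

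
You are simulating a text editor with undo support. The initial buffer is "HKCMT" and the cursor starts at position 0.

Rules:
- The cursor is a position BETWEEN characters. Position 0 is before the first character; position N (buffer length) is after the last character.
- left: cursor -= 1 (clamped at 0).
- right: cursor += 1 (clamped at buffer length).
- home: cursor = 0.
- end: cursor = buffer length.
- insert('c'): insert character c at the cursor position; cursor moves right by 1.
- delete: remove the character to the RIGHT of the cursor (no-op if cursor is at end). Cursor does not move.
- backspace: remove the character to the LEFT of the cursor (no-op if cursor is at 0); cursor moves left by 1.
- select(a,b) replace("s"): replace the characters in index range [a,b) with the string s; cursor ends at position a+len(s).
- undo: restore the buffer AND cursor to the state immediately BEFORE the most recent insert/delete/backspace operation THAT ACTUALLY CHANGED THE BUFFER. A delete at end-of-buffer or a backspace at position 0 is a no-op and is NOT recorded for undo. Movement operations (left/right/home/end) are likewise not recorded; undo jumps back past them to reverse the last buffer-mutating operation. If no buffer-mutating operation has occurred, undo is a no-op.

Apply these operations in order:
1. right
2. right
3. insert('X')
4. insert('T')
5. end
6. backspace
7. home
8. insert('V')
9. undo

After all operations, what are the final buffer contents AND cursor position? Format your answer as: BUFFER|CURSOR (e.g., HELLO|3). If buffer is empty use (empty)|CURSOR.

Answer: HKXTCM|0

Derivation:
After op 1 (right): buf='HKCMT' cursor=1
After op 2 (right): buf='HKCMT' cursor=2
After op 3 (insert('X')): buf='HKXCMT' cursor=3
After op 4 (insert('T')): buf='HKXTCMT' cursor=4
After op 5 (end): buf='HKXTCMT' cursor=7
After op 6 (backspace): buf='HKXTCM' cursor=6
After op 7 (home): buf='HKXTCM' cursor=0
After op 8 (insert('V')): buf='VHKXTCM' cursor=1
After op 9 (undo): buf='HKXTCM' cursor=0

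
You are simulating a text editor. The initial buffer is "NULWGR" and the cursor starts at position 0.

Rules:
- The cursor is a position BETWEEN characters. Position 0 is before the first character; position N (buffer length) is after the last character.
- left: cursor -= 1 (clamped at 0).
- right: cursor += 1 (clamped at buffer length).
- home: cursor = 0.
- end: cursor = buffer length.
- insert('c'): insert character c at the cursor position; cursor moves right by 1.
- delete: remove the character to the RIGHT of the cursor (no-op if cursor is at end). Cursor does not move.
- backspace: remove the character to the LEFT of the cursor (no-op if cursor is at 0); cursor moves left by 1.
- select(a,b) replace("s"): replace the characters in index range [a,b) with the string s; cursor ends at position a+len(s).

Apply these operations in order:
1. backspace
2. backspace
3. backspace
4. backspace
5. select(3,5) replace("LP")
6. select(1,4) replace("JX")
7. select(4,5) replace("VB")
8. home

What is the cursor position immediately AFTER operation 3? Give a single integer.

After op 1 (backspace): buf='NULWGR' cursor=0
After op 2 (backspace): buf='NULWGR' cursor=0
After op 3 (backspace): buf='NULWGR' cursor=0

Answer: 0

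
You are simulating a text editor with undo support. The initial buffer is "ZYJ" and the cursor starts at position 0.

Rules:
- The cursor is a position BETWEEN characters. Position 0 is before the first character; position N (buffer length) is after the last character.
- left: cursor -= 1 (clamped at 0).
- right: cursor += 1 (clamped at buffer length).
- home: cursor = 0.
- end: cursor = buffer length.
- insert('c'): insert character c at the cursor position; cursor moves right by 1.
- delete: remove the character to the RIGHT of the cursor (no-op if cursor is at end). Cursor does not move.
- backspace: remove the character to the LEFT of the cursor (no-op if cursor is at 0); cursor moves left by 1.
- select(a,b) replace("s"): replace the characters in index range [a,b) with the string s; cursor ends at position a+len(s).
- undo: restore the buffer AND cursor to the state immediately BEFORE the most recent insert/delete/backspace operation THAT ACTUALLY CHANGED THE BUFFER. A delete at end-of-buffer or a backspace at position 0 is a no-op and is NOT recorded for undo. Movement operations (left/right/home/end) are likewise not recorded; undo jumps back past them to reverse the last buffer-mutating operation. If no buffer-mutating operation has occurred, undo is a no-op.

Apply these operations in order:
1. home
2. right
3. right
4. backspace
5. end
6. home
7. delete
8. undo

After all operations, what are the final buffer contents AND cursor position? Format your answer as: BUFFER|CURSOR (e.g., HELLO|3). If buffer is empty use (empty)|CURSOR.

After op 1 (home): buf='ZYJ' cursor=0
After op 2 (right): buf='ZYJ' cursor=1
After op 3 (right): buf='ZYJ' cursor=2
After op 4 (backspace): buf='ZJ' cursor=1
After op 5 (end): buf='ZJ' cursor=2
After op 6 (home): buf='ZJ' cursor=0
After op 7 (delete): buf='J' cursor=0
After op 8 (undo): buf='ZJ' cursor=0

Answer: ZJ|0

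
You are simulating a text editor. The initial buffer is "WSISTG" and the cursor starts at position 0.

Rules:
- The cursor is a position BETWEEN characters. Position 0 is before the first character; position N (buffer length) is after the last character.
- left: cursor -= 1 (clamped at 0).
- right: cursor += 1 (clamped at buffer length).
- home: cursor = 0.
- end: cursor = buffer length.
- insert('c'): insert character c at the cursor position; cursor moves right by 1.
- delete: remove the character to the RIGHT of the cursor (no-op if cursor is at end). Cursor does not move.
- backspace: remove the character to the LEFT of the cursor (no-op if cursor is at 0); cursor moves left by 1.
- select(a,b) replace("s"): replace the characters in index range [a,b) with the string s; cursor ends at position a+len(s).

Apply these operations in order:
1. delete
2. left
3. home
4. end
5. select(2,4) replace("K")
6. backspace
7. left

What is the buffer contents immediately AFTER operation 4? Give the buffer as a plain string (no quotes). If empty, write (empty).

Answer: SISTG

Derivation:
After op 1 (delete): buf='SISTG' cursor=0
After op 2 (left): buf='SISTG' cursor=0
After op 3 (home): buf='SISTG' cursor=0
After op 4 (end): buf='SISTG' cursor=5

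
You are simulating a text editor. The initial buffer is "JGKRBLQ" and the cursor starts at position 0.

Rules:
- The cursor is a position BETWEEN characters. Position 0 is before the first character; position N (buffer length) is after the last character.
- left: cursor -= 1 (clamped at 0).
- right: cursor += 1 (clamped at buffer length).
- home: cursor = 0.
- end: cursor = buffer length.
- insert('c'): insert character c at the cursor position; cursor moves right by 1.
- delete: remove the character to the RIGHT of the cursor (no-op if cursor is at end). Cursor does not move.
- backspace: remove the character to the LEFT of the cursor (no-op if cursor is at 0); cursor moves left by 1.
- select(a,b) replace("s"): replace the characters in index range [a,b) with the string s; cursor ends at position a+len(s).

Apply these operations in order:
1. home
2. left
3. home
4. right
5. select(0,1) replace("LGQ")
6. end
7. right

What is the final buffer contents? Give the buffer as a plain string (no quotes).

Answer: LGQGKRBLQ

Derivation:
After op 1 (home): buf='JGKRBLQ' cursor=0
After op 2 (left): buf='JGKRBLQ' cursor=0
After op 3 (home): buf='JGKRBLQ' cursor=0
After op 4 (right): buf='JGKRBLQ' cursor=1
After op 5 (select(0,1) replace("LGQ")): buf='LGQGKRBLQ' cursor=3
After op 6 (end): buf='LGQGKRBLQ' cursor=9
After op 7 (right): buf='LGQGKRBLQ' cursor=9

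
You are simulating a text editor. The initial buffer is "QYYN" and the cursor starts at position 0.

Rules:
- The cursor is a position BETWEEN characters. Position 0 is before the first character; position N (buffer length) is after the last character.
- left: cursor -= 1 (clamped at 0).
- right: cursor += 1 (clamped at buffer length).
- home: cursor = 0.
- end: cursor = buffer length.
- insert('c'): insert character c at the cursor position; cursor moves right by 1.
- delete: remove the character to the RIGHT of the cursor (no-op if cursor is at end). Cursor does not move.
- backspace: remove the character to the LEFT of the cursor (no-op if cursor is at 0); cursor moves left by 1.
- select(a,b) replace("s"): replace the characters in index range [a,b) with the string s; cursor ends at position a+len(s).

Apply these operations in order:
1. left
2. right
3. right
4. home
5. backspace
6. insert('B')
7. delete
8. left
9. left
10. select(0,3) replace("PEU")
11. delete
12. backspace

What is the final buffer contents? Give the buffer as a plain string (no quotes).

Answer: PE

Derivation:
After op 1 (left): buf='QYYN' cursor=0
After op 2 (right): buf='QYYN' cursor=1
After op 3 (right): buf='QYYN' cursor=2
After op 4 (home): buf='QYYN' cursor=0
After op 5 (backspace): buf='QYYN' cursor=0
After op 6 (insert('B')): buf='BQYYN' cursor=1
After op 7 (delete): buf='BYYN' cursor=1
After op 8 (left): buf='BYYN' cursor=0
After op 9 (left): buf='BYYN' cursor=0
After op 10 (select(0,3) replace("PEU")): buf='PEUN' cursor=3
After op 11 (delete): buf='PEU' cursor=3
After op 12 (backspace): buf='PE' cursor=2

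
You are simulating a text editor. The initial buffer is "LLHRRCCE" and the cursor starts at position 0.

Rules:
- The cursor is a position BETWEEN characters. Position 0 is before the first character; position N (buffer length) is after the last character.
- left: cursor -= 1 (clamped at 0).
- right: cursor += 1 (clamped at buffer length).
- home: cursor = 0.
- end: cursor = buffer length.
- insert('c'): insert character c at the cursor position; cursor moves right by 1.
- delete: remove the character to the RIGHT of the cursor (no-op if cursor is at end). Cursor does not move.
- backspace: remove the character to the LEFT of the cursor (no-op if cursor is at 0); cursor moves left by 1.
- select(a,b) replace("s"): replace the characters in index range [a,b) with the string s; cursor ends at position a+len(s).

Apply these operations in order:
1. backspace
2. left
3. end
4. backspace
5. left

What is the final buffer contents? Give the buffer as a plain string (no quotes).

Answer: LLHRRCC

Derivation:
After op 1 (backspace): buf='LLHRRCCE' cursor=0
After op 2 (left): buf='LLHRRCCE' cursor=0
After op 3 (end): buf='LLHRRCCE' cursor=8
After op 4 (backspace): buf='LLHRRCC' cursor=7
After op 5 (left): buf='LLHRRCC' cursor=6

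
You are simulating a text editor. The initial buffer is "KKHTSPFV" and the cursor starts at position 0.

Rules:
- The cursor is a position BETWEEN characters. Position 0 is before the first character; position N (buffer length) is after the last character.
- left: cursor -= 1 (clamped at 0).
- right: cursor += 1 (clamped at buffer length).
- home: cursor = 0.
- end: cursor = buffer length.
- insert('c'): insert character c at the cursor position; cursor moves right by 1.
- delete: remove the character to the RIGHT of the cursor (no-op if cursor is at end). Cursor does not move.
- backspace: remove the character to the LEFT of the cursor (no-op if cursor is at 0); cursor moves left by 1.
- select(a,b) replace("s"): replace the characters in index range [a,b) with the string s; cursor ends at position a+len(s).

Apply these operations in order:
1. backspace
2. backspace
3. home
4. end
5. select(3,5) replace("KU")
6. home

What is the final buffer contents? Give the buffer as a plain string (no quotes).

Answer: KKHKUPFV

Derivation:
After op 1 (backspace): buf='KKHTSPFV' cursor=0
After op 2 (backspace): buf='KKHTSPFV' cursor=0
After op 3 (home): buf='KKHTSPFV' cursor=0
After op 4 (end): buf='KKHTSPFV' cursor=8
After op 5 (select(3,5) replace("KU")): buf='KKHKUPFV' cursor=5
After op 6 (home): buf='KKHKUPFV' cursor=0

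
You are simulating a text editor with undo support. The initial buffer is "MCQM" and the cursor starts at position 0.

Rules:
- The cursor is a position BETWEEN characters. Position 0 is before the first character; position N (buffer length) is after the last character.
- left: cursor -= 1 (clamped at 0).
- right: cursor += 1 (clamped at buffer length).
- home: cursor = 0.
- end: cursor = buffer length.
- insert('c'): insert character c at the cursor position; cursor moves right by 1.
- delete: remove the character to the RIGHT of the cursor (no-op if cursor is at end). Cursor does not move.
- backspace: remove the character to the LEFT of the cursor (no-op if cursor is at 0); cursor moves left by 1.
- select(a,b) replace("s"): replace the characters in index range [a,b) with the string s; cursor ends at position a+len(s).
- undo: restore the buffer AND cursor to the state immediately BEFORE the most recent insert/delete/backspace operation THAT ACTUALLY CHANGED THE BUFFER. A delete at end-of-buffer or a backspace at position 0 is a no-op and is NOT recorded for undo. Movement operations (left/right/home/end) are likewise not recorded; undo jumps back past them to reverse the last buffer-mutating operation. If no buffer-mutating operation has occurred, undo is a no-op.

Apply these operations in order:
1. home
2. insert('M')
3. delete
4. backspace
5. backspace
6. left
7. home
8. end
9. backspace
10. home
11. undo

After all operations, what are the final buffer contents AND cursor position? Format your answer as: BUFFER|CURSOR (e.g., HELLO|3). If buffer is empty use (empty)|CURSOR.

Answer: CQM|3

Derivation:
After op 1 (home): buf='MCQM' cursor=0
After op 2 (insert('M')): buf='MMCQM' cursor=1
After op 3 (delete): buf='MCQM' cursor=1
After op 4 (backspace): buf='CQM' cursor=0
After op 5 (backspace): buf='CQM' cursor=0
After op 6 (left): buf='CQM' cursor=0
After op 7 (home): buf='CQM' cursor=0
After op 8 (end): buf='CQM' cursor=3
After op 9 (backspace): buf='CQ' cursor=2
After op 10 (home): buf='CQ' cursor=0
After op 11 (undo): buf='CQM' cursor=3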